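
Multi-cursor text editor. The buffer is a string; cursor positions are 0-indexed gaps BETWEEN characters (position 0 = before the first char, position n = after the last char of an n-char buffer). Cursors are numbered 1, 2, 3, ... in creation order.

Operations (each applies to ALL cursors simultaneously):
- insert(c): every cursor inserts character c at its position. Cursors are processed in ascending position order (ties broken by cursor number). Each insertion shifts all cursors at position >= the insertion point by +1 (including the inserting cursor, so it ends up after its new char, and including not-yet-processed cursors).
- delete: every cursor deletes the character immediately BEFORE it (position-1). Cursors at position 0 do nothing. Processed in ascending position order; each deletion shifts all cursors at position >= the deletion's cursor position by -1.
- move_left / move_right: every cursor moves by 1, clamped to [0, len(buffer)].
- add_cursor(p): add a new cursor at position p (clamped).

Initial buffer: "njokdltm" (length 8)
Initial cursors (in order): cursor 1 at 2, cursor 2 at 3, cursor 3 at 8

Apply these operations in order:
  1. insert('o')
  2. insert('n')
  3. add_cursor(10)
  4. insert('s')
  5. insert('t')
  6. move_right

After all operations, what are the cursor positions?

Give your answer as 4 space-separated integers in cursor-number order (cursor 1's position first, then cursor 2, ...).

After op 1 (insert('o')): buffer="njoookdltmo" (len 11), cursors c1@3 c2@5 c3@11, authorship ..1.2.....3
After op 2 (insert('n')): buffer="njonoonkdltmon" (len 14), cursors c1@4 c2@7 c3@14, authorship ..11.22.....33
After op 3 (add_cursor(10)): buffer="njonoonkdltmon" (len 14), cursors c1@4 c2@7 c4@10 c3@14, authorship ..11.22.....33
After op 4 (insert('s')): buffer="njonsoonskdlstmons" (len 18), cursors c1@5 c2@9 c4@13 c3@18, authorship ..111.222...4..333
After op 5 (insert('t')): buffer="njonstoonstkdlsttmonst" (len 22), cursors c1@6 c2@11 c4@16 c3@22, authorship ..1111.2222...44..3333
After op 6 (move_right): buffer="njonstoonstkdlsttmonst" (len 22), cursors c1@7 c2@12 c4@17 c3@22, authorship ..1111.2222...44..3333

Answer: 7 12 22 17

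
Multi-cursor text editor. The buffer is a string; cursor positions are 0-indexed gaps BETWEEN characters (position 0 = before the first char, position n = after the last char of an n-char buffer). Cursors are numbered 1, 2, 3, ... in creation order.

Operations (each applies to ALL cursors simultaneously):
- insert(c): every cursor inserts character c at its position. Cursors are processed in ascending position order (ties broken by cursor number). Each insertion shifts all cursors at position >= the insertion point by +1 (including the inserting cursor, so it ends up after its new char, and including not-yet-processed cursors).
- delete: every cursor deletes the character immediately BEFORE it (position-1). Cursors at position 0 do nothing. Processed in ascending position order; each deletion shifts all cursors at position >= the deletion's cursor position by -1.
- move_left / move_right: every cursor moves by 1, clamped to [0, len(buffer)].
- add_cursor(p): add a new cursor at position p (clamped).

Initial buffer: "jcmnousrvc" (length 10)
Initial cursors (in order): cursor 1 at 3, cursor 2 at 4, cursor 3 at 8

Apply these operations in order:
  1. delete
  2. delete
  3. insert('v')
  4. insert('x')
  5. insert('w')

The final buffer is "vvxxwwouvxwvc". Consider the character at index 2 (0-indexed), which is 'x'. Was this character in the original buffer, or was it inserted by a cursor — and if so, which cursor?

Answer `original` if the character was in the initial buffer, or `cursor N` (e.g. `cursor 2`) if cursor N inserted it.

Answer: cursor 1

Derivation:
After op 1 (delete): buffer="jcousvc" (len 7), cursors c1@2 c2@2 c3@5, authorship .......
After op 2 (delete): buffer="ouvc" (len 4), cursors c1@0 c2@0 c3@2, authorship ....
After op 3 (insert('v')): buffer="vvouvvc" (len 7), cursors c1@2 c2@2 c3@5, authorship 12..3..
After op 4 (insert('x')): buffer="vvxxouvxvc" (len 10), cursors c1@4 c2@4 c3@8, authorship 1212..33..
After op 5 (insert('w')): buffer="vvxxwwouvxwvc" (len 13), cursors c1@6 c2@6 c3@11, authorship 121212..333..
Authorship (.=original, N=cursor N): 1 2 1 2 1 2 . . 3 3 3 . .
Index 2: author = 1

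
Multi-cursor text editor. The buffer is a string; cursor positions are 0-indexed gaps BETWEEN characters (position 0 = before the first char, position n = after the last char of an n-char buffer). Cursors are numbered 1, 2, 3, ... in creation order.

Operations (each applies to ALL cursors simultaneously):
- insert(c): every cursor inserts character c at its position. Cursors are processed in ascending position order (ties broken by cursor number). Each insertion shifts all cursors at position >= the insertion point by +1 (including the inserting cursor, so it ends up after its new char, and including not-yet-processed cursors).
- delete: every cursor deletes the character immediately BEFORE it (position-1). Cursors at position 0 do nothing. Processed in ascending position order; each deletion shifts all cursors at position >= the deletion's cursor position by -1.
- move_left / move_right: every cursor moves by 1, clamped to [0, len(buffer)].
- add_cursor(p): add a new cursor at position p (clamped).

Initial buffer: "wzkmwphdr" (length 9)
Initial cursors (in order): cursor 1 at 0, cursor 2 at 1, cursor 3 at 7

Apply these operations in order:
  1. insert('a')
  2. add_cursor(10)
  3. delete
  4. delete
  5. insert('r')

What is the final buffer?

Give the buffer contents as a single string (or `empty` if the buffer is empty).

After op 1 (insert('a')): buffer="awazkmwphadr" (len 12), cursors c1@1 c2@3 c3@10, authorship 1.2......3..
After op 2 (add_cursor(10)): buffer="awazkmwphadr" (len 12), cursors c1@1 c2@3 c3@10 c4@10, authorship 1.2......3..
After op 3 (delete): buffer="wzkmwpdr" (len 8), cursors c1@0 c2@1 c3@6 c4@6, authorship ........
After op 4 (delete): buffer="zkmdr" (len 5), cursors c1@0 c2@0 c3@3 c4@3, authorship .....
After op 5 (insert('r')): buffer="rrzkmrrdr" (len 9), cursors c1@2 c2@2 c3@7 c4@7, authorship 12...34..

Answer: rrzkmrrdr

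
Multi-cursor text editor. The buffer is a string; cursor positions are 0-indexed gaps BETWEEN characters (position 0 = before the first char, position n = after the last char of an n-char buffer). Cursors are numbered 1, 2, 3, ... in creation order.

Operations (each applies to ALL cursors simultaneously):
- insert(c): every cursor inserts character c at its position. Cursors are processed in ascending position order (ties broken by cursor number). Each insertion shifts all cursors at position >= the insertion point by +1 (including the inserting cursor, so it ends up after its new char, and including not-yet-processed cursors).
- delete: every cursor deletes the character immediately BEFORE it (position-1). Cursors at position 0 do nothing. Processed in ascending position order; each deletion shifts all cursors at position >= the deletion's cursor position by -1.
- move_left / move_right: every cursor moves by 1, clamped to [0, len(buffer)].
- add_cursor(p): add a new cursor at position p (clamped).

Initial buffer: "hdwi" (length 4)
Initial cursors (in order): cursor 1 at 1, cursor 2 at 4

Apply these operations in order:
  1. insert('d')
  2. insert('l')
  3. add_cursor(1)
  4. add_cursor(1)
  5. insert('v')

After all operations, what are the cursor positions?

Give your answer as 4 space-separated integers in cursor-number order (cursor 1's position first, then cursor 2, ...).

Answer: 6 12 3 3

Derivation:
After op 1 (insert('d')): buffer="hddwid" (len 6), cursors c1@2 c2@6, authorship .1...2
After op 2 (insert('l')): buffer="hdldwidl" (len 8), cursors c1@3 c2@8, authorship .11...22
After op 3 (add_cursor(1)): buffer="hdldwidl" (len 8), cursors c3@1 c1@3 c2@8, authorship .11...22
After op 4 (add_cursor(1)): buffer="hdldwidl" (len 8), cursors c3@1 c4@1 c1@3 c2@8, authorship .11...22
After op 5 (insert('v')): buffer="hvvdlvdwidlv" (len 12), cursors c3@3 c4@3 c1@6 c2@12, authorship .34111...222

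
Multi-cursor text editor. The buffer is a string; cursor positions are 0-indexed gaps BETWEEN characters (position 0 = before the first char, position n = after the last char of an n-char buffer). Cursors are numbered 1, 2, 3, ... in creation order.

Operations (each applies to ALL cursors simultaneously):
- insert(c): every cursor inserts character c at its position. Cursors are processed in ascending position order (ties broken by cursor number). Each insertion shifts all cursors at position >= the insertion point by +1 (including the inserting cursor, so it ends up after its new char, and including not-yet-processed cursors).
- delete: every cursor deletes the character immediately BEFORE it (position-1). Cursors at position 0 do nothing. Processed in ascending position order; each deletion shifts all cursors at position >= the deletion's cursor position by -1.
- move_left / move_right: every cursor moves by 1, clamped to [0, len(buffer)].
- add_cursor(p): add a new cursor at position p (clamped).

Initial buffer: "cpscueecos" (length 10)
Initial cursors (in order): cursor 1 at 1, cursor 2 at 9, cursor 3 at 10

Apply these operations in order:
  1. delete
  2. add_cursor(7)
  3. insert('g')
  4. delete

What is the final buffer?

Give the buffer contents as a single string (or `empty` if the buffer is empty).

Answer: pscueec

Derivation:
After op 1 (delete): buffer="pscueec" (len 7), cursors c1@0 c2@7 c3@7, authorship .......
After op 2 (add_cursor(7)): buffer="pscueec" (len 7), cursors c1@0 c2@7 c3@7 c4@7, authorship .......
After op 3 (insert('g')): buffer="gpscueecggg" (len 11), cursors c1@1 c2@11 c3@11 c4@11, authorship 1.......234
After op 4 (delete): buffer="pscueec" (len 7), cursors c1@0 c2@7 c3@7 c4@7, authorship .......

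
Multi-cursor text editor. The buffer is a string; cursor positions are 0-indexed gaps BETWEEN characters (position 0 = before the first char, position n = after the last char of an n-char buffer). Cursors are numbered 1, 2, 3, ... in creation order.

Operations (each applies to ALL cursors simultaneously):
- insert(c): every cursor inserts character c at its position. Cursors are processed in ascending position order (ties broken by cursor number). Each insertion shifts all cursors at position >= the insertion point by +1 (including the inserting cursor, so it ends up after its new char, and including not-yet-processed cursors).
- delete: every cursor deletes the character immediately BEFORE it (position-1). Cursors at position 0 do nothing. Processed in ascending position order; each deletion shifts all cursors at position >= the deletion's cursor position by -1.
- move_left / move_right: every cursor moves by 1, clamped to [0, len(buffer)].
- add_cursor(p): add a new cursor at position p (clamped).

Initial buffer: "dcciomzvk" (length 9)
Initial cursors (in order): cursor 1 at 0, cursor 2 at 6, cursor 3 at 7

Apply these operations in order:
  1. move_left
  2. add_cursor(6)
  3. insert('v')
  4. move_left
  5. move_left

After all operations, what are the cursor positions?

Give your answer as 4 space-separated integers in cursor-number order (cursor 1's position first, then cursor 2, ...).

Answer: 0 5 8 8

Derivation:
After op 1 (move_left): buffer="dcciomzvk" (len 9), cursors c1@0 c2@5 c3@6, authorship .........
After op 2 (add_cursor(6)): buffer="dcciomzvk" (len 9), cursors c1@0 c2@5 c3@6 c4@6, authorship .........
After op 3 (insert('v')): buffer="vdcciovmvvzvk" (len 13), cursors c1@1 c2@7 c3@10 c4@10, authorship 1.....2.34...
After op 4 (move_left): buffer="vdcciovmvvzvk" (len 13), cursors c1@0 c2@6 c3@9 c4@9, authorship 1.....2.34...
After op 5 (move_left): buffer="vdcciovmvvzvk" (len 13), cursors c1@0 c2@5 c3@8 c4@8, authorship 1.....2.34...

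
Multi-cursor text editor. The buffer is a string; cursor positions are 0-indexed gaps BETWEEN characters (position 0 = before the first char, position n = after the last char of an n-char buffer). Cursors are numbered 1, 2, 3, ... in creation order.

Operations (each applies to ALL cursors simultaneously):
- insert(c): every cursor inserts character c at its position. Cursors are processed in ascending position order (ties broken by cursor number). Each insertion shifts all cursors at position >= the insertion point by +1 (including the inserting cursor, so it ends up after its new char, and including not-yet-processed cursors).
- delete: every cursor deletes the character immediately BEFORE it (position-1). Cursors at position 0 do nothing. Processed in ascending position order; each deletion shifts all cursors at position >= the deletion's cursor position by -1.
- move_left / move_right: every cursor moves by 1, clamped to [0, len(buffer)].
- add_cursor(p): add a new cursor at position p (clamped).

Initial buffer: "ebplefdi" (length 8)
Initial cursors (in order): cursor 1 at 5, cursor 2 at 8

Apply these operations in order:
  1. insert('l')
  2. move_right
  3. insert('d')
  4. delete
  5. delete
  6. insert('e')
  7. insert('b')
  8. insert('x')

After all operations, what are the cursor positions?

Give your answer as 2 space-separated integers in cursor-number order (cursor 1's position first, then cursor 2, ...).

Answer: 9 14

Derivation:
After op 1 (insert('l')): buffer="ebplelfdil" (len 10), cursors c1@6 c2@10, authorship .....1...2
After op 2 (move_right): buffer="ebplelfdil" (len 10), cursors c1@7 c2@10, authorship .....1...2
After op 3 (insert('d')): buffer="ebplelfddild" (len 12), cursors c1@8 c2@12, authorship .....1.1..22
After op 4 (delete): buffer="ebplelfdil" (len 10), cursors c1@7 c2@10, authorship .....1...2
After op 5 (delete): buffer="ebpleldi" (len 8), cursors c1@6 c2@8, authorship .....1..
After op 6 (insert('e')): buffer="ebpleledie" (len 10), cursors c1@7 c2@10, authorship .....11..2
After op 7 (insert('b')): buffer="ebplelebdieb" (len 12), cursors c1@8 c2@12, authorship .....111..22
After op 8 (insert('x')): buffer="ebplelebxdiebx" (len 14), cursors c1@9 c2@14, authorship .....1111..222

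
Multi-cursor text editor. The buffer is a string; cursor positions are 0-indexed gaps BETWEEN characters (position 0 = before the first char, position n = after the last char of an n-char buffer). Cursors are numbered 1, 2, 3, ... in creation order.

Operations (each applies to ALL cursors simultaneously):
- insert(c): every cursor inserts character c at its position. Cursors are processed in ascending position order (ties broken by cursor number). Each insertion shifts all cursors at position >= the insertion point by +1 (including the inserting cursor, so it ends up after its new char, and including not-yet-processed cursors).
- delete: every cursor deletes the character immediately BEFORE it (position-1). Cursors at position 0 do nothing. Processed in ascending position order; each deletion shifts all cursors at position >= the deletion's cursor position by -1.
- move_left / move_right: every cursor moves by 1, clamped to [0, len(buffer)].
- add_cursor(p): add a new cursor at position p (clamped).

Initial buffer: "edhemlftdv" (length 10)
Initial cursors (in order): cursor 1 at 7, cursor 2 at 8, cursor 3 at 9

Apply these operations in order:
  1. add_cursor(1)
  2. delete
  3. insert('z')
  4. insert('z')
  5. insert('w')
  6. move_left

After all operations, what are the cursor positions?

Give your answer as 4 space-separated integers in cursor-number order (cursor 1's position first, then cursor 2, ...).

After op 1 (add_cursor(1)): buffer="edhemlftdv" (len 10), cursors c4@1 c1@7 c2@8 c3@9, authorship ..........
After op 2 (delete): buffer="dhemlv" (len 6), cursors c4@0 c1@5 c2@5 c3@5, authorship ......
After op 3 (insert('z')): buffer="zdhemlzzzv" (len 10), cursors c4@1 c1@9 c2@9 c3@9, authorship 4.....123.
After op 4 (insert('z')): buffer="zzdhemlzzzzzzv" (len 14), cursors c4@2 c1@13 c2@13 c3@13, authorship 44.....123123.
After op 5 (insert('w')): buffer="zzwdhemlzzzzzzwwwv" (len 18), cursors c4@3 c1@17 c2@17 c3@17, authorship 444.....123123123.
After op 6 (move_left): buffer="zzwdhemlzzzzzzwwwv" (len 18), cursors c4@2 c1@16 c2@16 c3@16, authorship 444.....123123123.

Answer: 16 16 16 2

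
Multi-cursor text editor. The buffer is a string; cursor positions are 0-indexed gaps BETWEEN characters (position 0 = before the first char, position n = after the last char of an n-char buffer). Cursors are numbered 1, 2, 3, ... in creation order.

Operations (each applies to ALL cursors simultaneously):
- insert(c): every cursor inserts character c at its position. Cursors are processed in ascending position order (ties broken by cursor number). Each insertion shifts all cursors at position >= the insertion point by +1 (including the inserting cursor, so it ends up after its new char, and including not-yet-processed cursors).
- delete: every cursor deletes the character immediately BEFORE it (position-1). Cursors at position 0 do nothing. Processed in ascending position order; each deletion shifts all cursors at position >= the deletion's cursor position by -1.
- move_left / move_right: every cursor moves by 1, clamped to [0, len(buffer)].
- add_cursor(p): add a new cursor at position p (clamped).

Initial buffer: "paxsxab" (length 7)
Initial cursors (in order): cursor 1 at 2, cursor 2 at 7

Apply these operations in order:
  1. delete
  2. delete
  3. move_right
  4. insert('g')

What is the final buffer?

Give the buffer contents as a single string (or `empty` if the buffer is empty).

After op 1 (delete): buffer="pxsxa" (len 5), cursors c1@1 c2@5, authorship .....
After op 2 (delete): buffer="xsx" (len 3), cursors c1@0 c2@3, authorship ...
After op 3 (move_right): buffer="xsx" (len 3), cursors c1@1 c2@3, authorship ...
After op 4 (insert('g')): buffer="xgsxg" (len 5), cursors c1@2 c2@5, authorship .1..2

Answer: xgsxg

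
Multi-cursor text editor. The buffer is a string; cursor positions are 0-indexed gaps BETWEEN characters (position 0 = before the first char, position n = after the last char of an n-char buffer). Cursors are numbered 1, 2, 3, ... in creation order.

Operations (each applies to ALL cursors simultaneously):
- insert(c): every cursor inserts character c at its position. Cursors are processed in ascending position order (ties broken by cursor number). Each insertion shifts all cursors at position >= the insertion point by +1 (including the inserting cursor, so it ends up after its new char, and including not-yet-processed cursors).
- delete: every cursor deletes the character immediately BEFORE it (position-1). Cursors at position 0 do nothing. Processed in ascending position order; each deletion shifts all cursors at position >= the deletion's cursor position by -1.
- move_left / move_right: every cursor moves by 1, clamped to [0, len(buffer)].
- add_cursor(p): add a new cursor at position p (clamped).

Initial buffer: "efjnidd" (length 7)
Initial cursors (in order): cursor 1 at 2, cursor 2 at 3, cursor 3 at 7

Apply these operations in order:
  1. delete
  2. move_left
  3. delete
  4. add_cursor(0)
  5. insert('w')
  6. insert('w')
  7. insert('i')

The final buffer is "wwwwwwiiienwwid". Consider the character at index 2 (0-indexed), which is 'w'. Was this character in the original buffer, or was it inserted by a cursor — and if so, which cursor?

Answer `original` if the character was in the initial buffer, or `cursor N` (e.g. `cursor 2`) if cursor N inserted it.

Answer: cursor 4

Derivation:
After op 1 (delete): buffer="enid" (len 4), cursors c1@1 c2@1 c3@4, authorship ....
After op 2 (move_left): buffer="enid" (len 4), cursors c1@0 c2@0 c3@3, authorship ....
After op 3 (delete): buffer="end" (len 3), cursors c1@0 c2@0 c3@2, authorship ...
After op 4 (add_cursor(0)): buffer="end" (len 3), cursors c1@0 c2@0 c4@0 c3@2, authorship ...
After op 5 (insert('w')): buffer="wwwenwd" (len 7), cursors c1@3 c2@3 c4@3 c3@6, authorship 124..3.
After op 6 (insert('w')): buffer="wwwwwwenwwd" (len 11), cursors c1@6 c2@6 c4@6 c3@10, authorship 124124..33.
After op 7 (insert('i')): buffer="wwwwwwiiienwwid" (len 15), cursors c1@9 c2@9 c4@9 c3@14, authorship 124124124..333.
Authorship (.=original, N=cursor N): 1 2 4 1 2 4 1 2 4 . . 3 3 3 .
Index 2: author = 4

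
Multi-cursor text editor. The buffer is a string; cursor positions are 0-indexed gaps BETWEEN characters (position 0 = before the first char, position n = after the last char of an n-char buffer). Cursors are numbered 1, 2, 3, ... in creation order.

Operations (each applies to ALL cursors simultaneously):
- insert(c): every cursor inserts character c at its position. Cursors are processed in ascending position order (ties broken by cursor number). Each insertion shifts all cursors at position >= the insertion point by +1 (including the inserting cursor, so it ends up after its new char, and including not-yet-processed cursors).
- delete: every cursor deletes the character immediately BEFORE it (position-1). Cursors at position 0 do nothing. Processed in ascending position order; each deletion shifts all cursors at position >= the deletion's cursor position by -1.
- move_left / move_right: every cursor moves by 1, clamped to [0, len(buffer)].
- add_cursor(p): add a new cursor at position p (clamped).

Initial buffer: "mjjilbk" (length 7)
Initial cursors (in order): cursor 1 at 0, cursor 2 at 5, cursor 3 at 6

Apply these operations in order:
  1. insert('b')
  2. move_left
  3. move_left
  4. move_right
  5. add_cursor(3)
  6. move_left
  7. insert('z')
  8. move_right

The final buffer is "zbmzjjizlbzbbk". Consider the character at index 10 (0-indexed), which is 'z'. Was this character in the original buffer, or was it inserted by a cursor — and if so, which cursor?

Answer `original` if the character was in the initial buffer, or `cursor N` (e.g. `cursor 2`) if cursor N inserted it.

Answer: cursor 3

Derivation:
After op 1 (insert('b')): buffer="bmjjilbbbk" (len 10), cursors c1@1 c2@7 c3@9, authorship 1.....2.3.
After op 2 (move_left): buffer="bmjjilbbbk" (len 10), cursors c1@0 c2@6 c3@8, authorship 1.....2.3.
After op 3 (move_left): buffer="bmjjilbbbk" (len 10), cursors c1@0 c2@5 c3@7, authorship 1.....2.3.
After op 4 (move_right): buffer="bmjjilbbbk" (len 10), cursors c1@1 c2@6 c3@8, authorship 1.....2.3.
After op 5 (add_cursor(3)): buffer="bmjjilbbbk" (len 10), cursors c1@1 c4@3 c2@6 c3@8, authorship 1.....2.3.
After op 6 (move_left): buffer="bmjjilbbbk" (len 10), cursors c1@0 c4@2 c2@5 c3@7, authorship 1.....2.3.
After op 7 (insert('z')): buffer="zbmzjjizlbzbbk" (len 14), cursors c1@1 c4@4 c2@8 c3@11, authorship 11.4...2.23.3.
After op 8 (move_right): buffer="zbmzjjizlbzbbk" (len 14), cursors c1@2 c4@5 c2@9 c3@12, authorship 11.4...2.23.3.
Authorship (.=original, N=cursor N): 1 1 . 4 . . . 2 . 2 3 . 3 .
Index 10: author = 3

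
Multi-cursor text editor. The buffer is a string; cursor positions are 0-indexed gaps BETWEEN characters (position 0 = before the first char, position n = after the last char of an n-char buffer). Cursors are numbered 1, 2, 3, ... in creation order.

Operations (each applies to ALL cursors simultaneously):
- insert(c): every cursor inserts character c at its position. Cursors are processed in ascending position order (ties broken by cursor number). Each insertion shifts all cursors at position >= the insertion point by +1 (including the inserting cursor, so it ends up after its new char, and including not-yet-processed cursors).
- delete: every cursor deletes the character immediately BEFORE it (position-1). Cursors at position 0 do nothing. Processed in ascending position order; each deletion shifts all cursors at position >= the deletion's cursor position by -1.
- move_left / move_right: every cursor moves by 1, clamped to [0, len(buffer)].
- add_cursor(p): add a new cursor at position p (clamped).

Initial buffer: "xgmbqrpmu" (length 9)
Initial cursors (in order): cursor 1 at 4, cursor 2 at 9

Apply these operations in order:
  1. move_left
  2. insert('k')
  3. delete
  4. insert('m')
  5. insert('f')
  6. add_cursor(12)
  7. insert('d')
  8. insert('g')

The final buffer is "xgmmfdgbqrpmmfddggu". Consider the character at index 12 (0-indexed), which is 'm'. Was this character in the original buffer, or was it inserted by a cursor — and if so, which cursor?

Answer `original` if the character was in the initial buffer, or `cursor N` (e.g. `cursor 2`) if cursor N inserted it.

Answer: cursor 2

Derivation:
After op 1 (move_left): buffer="xgmbqrpmu" (len 9), cursors c1@3 c2@8, authorship .........
After op 2 (insert('k')): buffer="xgmkbqrpmku" (len 11), cursors c1@4 c2@10, authorship ...1.....2.
After op 3 (delete): buffer="xgmbqrpmu" (len 9), cursors c1@3 c2@8, authorship .........
After op 4 (insert('m')): buffer="xgmmbqrpmmu" (len 11), cursors c1@4 c2@10, authorship ...1.....2.
After op 5 (insert('f')): buffer="xgmmfbqrpmmfu" (len 13), cursors c1@5 c2@12, authorship ...11.....22.
After op 6 (add_cursor(12)): buffer="xgmmfbqrpmmfu" (len 13), cursors c1@5 c2@12 c3@12, authorship ...11.....22.
After op 7 (insert('d')): buffer="xgmmfdbqrpmmfddu" (len 16), cursors c1@6 c2@15 c3@15, authorship ...111.....2223.
After op 8 (insert('g')): buffer="xgmmfdgbqrpmmfddggu" (len 19), cursors c1@7 c2@18 c3@18, authorship ...1111.....222323.
Authorship (.=original, N=cursor N): . . . 1 1 1 1 . . . . . 2 2 2 3 2 3 .
Index 12: author = 2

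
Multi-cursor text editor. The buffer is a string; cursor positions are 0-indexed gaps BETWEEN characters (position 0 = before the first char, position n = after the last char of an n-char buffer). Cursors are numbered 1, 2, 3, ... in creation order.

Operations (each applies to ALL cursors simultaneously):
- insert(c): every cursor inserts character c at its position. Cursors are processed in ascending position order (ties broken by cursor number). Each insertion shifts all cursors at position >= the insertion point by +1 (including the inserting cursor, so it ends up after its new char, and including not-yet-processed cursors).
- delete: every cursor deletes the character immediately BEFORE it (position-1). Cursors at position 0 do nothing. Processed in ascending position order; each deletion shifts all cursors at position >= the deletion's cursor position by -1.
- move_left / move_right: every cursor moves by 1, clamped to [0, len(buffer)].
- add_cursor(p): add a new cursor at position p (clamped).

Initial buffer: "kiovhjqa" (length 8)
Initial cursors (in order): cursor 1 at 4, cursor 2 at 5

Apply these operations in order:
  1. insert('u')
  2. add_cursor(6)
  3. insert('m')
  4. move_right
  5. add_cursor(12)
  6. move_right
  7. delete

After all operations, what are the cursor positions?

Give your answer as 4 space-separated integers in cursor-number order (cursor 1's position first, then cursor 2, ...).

Answer: 7 9 8 9

Derivation:
After op 1 (insert('u')): buffer="kiovuhujqa" (len 10), cursors c1@5 c2@7, authorship ....1.2...
After op 2 (add_cursor(6)): buffer="kiovuhujqa" (len 10), cursors c1@5 c3@6 c2@7, authorship ....1.2...
After op 3 (insert('m')): buffer="kiovumhmumjqa" (len 13), cursors c1@6 c3@8 c2@10, authorship ....11.322...
After op 4 (move_right): buffer="kiovumhmumjqa" (len 13), cursors c1@7 c3@9 c2@11, authorship ....11.322...
After op 5 (add_cursor(12)): buffer="kiovumhmumjqa" (len 13), cursors c1@7 c3@9 c2@11 c4@12, authorship ....11.322...
After op 6 (move_right): buffer="kiovumhmumjqa" (len 13), cursors c1@8 c3@10 c2@12 c4@13, authorship ....11.322...
After op 7 (delete): buffer="kiovumhuj" (len 9), cursors c1@7 c3@8 c2@9 c4@9, authorship ....11.2.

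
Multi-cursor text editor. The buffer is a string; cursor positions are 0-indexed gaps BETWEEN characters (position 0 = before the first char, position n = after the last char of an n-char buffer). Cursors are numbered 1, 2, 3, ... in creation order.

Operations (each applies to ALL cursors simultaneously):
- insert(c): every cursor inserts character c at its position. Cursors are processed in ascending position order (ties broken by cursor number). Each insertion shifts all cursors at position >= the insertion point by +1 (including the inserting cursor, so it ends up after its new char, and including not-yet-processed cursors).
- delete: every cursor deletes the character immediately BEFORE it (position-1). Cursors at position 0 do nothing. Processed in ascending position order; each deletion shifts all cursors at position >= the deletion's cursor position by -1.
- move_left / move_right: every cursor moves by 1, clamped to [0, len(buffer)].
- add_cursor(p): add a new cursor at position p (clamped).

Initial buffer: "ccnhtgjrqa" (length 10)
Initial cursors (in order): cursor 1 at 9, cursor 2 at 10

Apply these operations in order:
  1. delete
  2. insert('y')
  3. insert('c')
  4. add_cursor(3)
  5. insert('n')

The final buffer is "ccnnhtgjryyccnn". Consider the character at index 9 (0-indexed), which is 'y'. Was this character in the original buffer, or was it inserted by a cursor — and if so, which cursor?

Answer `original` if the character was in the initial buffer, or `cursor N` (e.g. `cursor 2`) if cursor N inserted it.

Answer: cursor 1

Derivation:
After op 1 (delete): buffer="ccnhtgjr" (len 8), cursors c1@8 c2@8, authorship ........
After op 2 (insert('y')): buffer="ccnhtgjryy" (len 10), cursors c1@10 c2@10, authorship ........12
After op 3 (insert('c')): buffer="ccnhtgjryycc" (len 12), cursors c1@12 c2@12, authorship ........1212
After op 4 (add_cursor(3)): buffer="ccnhtgjryycc" (len 12), cursors c3@3 c1@12 c2@12, authorship ........1212
After op 5 (insert('n')): buffer="ccnnhtgjryyccnn" (len 15), cursors c3@4 c1@15 c2@15, authorship ...3.....121212
Authorship (.=original, N=cursor N): . . . 3 . . . . . 1 2 1 2 1 2
Index 9: author = 1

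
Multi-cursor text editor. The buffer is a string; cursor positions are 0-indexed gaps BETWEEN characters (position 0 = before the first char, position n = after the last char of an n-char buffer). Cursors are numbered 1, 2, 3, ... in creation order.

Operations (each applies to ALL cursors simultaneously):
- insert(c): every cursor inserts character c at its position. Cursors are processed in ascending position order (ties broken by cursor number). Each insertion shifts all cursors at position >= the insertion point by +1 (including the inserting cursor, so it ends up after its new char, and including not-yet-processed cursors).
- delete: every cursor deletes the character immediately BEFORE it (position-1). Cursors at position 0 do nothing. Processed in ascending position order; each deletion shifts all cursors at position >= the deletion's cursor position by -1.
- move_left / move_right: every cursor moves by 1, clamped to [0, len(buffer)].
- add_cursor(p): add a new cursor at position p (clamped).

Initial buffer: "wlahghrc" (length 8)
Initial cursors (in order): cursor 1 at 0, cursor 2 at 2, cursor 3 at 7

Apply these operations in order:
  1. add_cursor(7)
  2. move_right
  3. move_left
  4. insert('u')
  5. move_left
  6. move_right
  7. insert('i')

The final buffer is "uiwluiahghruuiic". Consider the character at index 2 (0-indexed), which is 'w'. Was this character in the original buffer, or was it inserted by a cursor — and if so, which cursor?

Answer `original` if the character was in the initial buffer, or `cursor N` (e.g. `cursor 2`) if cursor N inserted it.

Answer: original

Derivation:
After op 1 (add_cursor(7)): buffer="wlahghrc" (len 8), cursors c1@0 c2@2 c3@7 c4@7, authorship ........
After op 2 (move_right): buffer="wlahghrc" (len 8), cursors c1@1 c2@3 c3@8 c4@8, authorship ........
After op 3 (move_left): buffer="wlahghrc" (len 8), cursors c1@0 c2@2 c3@7 c4@7, authorship ........
After op 4 (insert('u')): buffer="uwluahghruuc" (len 12), cursors c1@1 c2@4 c3@11 c4@11, authorship 1..2.....34.
After op 5 (move_left): buffer="uwluahghruuc" (len 12), cursors c1@0 c2@3 c3@10 c4@10, authorship 1..2.....34.
After op 6 (move_right): buffer="uwluahghruuc" (len 12), cursors c1@1 c2@4 c3@11 c4@11, authorship 1..2.....34.
After op 7 (insert('i')): buffer="uiwluiahghruuiic" (len 16), cursors c1@2 c2@6 c3@15 c4@15, authorship 11..22.....3434.
Authorship (.=original, N=cursor N): 1 1 . . 2 2 . . . . . 3 4 3 4 .
Index 2: author = original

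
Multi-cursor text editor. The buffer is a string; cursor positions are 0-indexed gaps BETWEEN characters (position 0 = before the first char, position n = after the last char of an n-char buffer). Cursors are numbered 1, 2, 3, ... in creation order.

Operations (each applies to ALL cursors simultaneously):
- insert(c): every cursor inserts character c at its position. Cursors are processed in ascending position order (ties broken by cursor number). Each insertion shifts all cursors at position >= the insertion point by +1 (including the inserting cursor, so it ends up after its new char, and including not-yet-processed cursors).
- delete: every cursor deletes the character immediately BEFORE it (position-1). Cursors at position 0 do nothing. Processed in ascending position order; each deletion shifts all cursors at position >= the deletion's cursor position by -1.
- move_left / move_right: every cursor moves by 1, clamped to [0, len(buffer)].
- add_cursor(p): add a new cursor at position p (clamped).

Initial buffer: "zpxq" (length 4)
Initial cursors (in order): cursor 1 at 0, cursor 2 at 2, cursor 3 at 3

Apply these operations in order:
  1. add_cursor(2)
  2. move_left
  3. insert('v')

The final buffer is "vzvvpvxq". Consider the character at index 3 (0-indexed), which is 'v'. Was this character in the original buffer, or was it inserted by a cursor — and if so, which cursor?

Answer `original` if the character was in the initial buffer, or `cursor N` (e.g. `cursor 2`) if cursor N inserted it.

After op 1 (add_cursor(2)): buffer="zpxq" (len 4), cursors c1@0 c2@2 c4@2 c3@3, authorship ....
After op 2 (move_left): buffer="zpxq" (len 4), cursors c1@0 c2@1 c4@1 c3@2, authorship ....
After op 3 (insert('v')): buffer="vzvvpvxq" (len 8), cursors c1@1 c2@4 c4@4 c3@6, authorship 1.24.3..
Authorship (.=original, N=cursor N): 1 . 2 4 . 3 . .
Index 3: author = 4

Answer: cursor 4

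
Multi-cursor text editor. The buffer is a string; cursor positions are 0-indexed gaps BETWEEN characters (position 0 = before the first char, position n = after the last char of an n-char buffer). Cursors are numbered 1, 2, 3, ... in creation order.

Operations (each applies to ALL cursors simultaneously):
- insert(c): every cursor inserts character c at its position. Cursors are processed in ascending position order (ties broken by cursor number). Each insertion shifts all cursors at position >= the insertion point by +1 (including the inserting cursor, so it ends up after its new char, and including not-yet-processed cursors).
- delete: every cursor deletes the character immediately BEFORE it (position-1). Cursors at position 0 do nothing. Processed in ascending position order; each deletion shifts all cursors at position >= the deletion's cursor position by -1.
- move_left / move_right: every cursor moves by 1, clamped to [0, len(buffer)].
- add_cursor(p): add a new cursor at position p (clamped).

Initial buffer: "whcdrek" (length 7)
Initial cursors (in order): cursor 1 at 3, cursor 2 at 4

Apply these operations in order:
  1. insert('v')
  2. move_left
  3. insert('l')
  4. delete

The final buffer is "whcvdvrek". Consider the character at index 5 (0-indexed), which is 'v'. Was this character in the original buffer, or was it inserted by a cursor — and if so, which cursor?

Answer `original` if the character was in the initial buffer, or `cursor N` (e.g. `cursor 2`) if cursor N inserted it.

After op 1 (insert('v')): buffer="whcvdvrek" (len 9), cursors c1@4 c2@6, authorship ...1.2...
After op 2 (move_left): buffer="whcvdvrek" (len 9), cursors c1@3 c2@5, authorship ...1.2...
After op 3 (insert('l')): buffer="whclvdlvrek" (len 11), cursors c1@4 c2@7, authorship ...11.22...
After op 4 (delete): buffer="whcvdvrek" (len 9), cursors c1@3 c2@5, authorship ...1.2...
Authorship (.=original, N=cursor N): . . . 1 . 2 . . .
Index 5: author = 2

Answer: cursor 2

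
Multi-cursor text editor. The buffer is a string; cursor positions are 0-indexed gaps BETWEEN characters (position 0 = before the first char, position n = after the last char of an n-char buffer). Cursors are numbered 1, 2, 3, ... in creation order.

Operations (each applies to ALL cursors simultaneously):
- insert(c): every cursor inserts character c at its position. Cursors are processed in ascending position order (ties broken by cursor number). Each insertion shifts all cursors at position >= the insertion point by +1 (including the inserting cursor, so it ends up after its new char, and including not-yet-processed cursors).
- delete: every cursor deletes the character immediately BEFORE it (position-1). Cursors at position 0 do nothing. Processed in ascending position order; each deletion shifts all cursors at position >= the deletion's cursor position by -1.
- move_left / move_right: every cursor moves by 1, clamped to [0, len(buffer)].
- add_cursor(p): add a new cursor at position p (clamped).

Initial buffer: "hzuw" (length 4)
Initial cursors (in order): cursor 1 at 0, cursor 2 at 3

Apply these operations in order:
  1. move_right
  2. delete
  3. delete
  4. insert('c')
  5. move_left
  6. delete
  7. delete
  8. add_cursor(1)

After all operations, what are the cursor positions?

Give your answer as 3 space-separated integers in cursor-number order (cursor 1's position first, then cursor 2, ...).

Answer: 0 0 1

Derivation:
After op 1 (move_right): buffer="hzuw" (len 4), cursors c1@1 c2@4, authorship ....
After op 2 (delete): buffer="zu" (len 2), cursors c1@0 c2@2, authorship ..
After op 3 (delete): buffer="z" (len 1), cursors c1@0 c2@1, authorship .
After op 4 (insert('c')): buffer="czc" (len 3), cursors c1@1 c2@3, authorship 1.2
After op 5 (move_left): buffer="czc" (len 3), cursors c1@0 c2@2, authorship 1.2
After op 6 (delete): buffer="cc" (len 2), cursors c1@0 c2@1, authorship 12
After op 7 (delete): buffer="c" (len 1), cursors c1@0 c2@0, authorship 2
After op 8 (add_cursor(1)): buffer="c" (len 1), cursors c1@0 c2@0 c3@1, authorship 2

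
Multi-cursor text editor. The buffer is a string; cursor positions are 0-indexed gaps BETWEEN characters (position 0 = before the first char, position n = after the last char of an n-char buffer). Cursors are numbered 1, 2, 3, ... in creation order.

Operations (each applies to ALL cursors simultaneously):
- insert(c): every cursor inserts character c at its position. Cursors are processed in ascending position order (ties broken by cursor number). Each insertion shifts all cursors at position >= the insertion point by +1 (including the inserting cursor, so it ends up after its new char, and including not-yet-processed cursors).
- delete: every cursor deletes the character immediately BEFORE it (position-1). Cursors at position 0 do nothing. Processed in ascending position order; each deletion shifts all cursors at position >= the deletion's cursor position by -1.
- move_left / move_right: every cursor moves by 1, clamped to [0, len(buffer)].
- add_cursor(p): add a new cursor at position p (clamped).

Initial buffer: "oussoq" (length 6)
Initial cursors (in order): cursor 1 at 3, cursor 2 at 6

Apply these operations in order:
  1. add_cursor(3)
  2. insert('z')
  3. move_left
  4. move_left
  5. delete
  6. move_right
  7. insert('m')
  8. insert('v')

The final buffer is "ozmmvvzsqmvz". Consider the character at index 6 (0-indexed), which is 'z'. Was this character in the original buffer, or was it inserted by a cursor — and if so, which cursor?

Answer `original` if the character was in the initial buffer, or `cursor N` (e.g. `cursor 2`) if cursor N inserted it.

After op 1 (add_cursor(3)): buffer="oussoq" (len 6), cursors c1@3 c3@3 c2@6, authorship ......
After op 2 (insert('z')): buffer="ouszzsoqz" (len 9), cursors c1@5 c3@5 c2@9, authorship ...13...2
After op 3 (move_left): buffer="ouszzsoqz" (len 9), cursors c1@4 c3@4 c2@8, authorship ...13...2
After op 4 (move_left): buffer="ouszzsoqz" (len 9), cursors c1@3 c3@3 c2@7, authorship ...13...2
After op 5 (delete): buffer="ozzsqz" (len 6), cursors c1@1 c3@1 c2@4, authorship .13..2
After op 6 (move_right): buffer="ozzsqz" (len 6), cursors c1@2 c3@2 c2@5, authorship .13..2
After op 7 (insert('m')): buffer="ozmmzsqmz" (len 9), cursors c1@4 c3@4 c2@8, authorship .1133..22
After op 8 (insert('v')): buffer="ozmmvvzsqmvz" (len 12), cursors c1@6 c3@6 c2@11, authorship .113133..222
Authorship (.=original, N=cursor N): . 1 1 3 1 3 3 . . 2 2 2
Index 6: author = 3

Answer: cursor 3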